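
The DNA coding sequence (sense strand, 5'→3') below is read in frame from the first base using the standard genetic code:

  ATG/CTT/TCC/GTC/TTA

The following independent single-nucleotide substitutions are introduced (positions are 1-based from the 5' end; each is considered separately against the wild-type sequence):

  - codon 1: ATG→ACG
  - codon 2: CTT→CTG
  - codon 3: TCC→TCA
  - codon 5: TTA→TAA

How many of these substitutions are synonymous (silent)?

2

Codon 1: ATG (Met) → ACG (Thr) — missense.
Codon 2: CTT (Leu) → CTG (Leu) — synonymous.
Codon 3: TCC (Ser) → TCA (Ser) — synonymous.
Codon 5: TTA (Leu) → TAA (Stop) — nonsense.
Synonymous: 2 of 4.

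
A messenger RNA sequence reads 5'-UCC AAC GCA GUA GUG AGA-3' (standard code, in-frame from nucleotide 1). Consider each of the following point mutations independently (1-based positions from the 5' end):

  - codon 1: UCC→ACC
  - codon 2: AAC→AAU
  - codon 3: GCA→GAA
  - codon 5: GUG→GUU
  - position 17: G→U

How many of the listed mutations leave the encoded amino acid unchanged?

2

Codon 1: UCC (Ser) → ACC (Thr) — missense.
Codon 2: AAC (Asn) → AAU (Asn) — synonymous.
Codon 3: GCA (Ala) → GAA (Glu) — missense.
Codon 5: GUG (Val) → GUU (Val) — synonymous.
Codon 6: AGA (Arg) → AUA (Ile) — missense.
Synonymous: 2 of 5.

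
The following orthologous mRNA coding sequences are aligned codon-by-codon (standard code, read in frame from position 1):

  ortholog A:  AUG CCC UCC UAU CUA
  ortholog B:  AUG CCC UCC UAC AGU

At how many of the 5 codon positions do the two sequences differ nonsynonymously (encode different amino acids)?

1

Codon 1: AUG Met / AUG Met — identical.
Codon 2: CCC Pro / CCC Pro — identical.
Codon 3: UCC Ser / UCC Ser — identical.
Codon 4: UAU Tyr / UAC Tyr — synonymous.
Codon 5: CUA Leu / AGU Ser — nonsynonymous.
Nonsynonymous differences: 1.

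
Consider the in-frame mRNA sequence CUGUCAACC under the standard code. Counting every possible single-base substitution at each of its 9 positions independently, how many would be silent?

Codon 1 (CUG, Leu): 4 synonymous substitutions.
Codon 2 (UCA, Ser): 3 synonymous substitutions.
Codon 3 (ACC, Thr): 3 synonymous substitutions.
Total: 4 + 3 + 3 = 10.

10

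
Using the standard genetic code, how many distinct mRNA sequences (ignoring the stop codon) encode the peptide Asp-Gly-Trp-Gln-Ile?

48

Asp: 2 codons.
Gly: 4 codons.
Trp: 1 codon.
Gln: 2 codons.
Ile: 3 codons.
2 × 4 × 1 × 2 × 3 = 48.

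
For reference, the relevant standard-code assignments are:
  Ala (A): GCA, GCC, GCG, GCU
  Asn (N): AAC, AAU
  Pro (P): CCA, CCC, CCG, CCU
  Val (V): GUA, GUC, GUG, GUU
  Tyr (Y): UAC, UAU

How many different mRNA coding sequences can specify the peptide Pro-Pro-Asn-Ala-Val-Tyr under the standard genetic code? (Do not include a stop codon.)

1024

Pro: 4 codons.
Pro: 4 codons.
Asn: 2 codons.
Ala: 4 codons.
Val: 4 codons.
Tyr: 2 codons.
4 × 4 × 2 × 4 × 4 × 2 = 1024.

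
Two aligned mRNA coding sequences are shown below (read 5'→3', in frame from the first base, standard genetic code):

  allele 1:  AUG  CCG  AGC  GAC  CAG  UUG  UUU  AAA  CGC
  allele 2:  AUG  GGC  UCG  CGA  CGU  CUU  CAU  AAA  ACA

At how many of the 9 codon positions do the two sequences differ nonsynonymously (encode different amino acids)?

Codon 1: AUG Met / AUG Met — identical.
Codon 2: CCG Pro / GGC Gly — nonsynonymous.
Codon 3: AGC Ser / UCG Ser — synonymous.
Codon 4: GAC Asp / CGA Arg — nonsynonymous.
Codon 5: CAG Gln / CGU Arg — nonsynonymous.
Codon 6: UUG Leu / CUU Leu — synonymous.
Codon 7: UUU Phe / CAU His — nonsynonymous.
Codon 8: AAA Lys / AAA Lys — identical.
Codon 9: CGC Arg / ACA Thr — nonsynonymous.
Nonsynonymous differences: 5.

5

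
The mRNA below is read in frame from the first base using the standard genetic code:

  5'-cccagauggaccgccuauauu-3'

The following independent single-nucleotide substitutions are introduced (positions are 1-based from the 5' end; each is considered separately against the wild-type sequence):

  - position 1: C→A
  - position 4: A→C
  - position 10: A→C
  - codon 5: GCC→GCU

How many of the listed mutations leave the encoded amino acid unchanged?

2

Codon 1: CCC (Pro) → ACC (Thr) — missense.
Codon 2: AGA (Arg) → CGA (Arg) — synonymous.
Codon 4: ACC (Thr) → CCC (Pro) — missense.
Codon 5: GCC (Ala) → GCU (Ala) — synonymous.
Synonymous: 2 of 4.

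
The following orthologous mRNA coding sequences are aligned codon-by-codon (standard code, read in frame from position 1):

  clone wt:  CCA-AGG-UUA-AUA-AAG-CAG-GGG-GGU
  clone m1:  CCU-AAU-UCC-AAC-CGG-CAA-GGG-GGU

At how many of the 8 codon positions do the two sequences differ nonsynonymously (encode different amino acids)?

Codon 1: CCA Pro / CCU Pro — synonymous.
Codon 2: AGG Arg / AAU Asn — nonsynonymous.
Codon 3: UUA Leu / UCC Ser — nonsynonymous.
Codon 4: AUA Ile / AAC Asn — nonsynonymous.
Codon 5: AAG Lys / CGG Arg — nonsynonymous.
Codon 6: CAG Gln / CAA Gln — synonymous.
Codon 7: GGG Gly / GGG Gly — identical.
Codon 8: GGU Gly / GGU Gly — identical.
Nonsynonymous differences: 4.

4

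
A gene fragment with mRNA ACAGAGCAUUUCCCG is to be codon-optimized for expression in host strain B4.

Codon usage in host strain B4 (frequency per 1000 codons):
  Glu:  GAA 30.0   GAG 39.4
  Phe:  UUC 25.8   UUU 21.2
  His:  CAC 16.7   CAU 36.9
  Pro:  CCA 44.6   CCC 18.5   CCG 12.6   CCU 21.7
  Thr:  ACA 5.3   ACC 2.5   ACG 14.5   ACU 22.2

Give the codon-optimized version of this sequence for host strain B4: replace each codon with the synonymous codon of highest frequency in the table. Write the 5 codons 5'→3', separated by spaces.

ACU GAG CAU UUC CCA

Codon 1 (Thr): best is ACU at 22.2.
Codon 2 (Glu): best is GAG at 39.4.
Codon 3 (His): best is CAU at 36.9.
Codon 4 (Phe): best is UUC at 25.8.
Codon 5 (Pro): best is CCA at 44.6.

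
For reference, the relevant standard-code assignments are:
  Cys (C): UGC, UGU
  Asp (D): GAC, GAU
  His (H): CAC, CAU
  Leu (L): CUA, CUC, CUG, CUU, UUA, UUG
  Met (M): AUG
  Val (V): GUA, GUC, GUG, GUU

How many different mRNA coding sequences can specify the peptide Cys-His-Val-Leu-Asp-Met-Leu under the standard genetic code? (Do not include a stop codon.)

1152

Cys: 2 codons.
His: 2 codons.
Val: 4 codons.
Leu: 6 codons.
Asp: 2 codons.
Met: 1 codon.
Leu: 6 codons.
2 × 2 × 4 × 6 × 2 × 1 × 6 = 1152.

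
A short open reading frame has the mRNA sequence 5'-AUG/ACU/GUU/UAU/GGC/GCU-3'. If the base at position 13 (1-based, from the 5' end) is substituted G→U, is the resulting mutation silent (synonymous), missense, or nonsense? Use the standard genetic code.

Position 13 falls in codon 5: GGC → Gly.
After the substitution the codon is UGC → Cys.
Gly ≠ Cys, so this is a missense mutation.

missense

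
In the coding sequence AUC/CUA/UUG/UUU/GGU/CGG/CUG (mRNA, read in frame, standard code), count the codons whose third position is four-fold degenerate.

Codon 1 AUC (Ile): third position 3-fold.
Codon 2 CUA (Leu): third position 4-fold.
Codon 3 UUG (Leu): third position 2-fold.
Codon 4 UUU (Phe): third position 2-fold.
Codon 5 GGU (Gly): third position 4-fold.
Codon 6 CGG (Arg): third position 4-fold.
Codon 7 CUG (Leu): third position 4-fold.
Four-fold degenerate third positions: 4.

4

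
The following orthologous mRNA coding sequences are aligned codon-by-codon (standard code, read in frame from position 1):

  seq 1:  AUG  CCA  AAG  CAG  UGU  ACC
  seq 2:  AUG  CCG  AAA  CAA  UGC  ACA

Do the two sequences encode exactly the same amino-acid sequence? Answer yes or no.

yes

Codon 1: AUG Met / AUG Met — identical.
Codon 2: CCA Pro / CCG Pro — synonymous.
Codon 3: AAG Lys / AAA Lys — synonymous.
Codon 4: CAG Gln / CAA Gln — synonymous.
Codon 5: UGU Cys / UGC Cys — synonymous.
Codon 6: ACC Thr / ACA Thr — synonymous.
Nonsynonymous differences: 0 → same protein.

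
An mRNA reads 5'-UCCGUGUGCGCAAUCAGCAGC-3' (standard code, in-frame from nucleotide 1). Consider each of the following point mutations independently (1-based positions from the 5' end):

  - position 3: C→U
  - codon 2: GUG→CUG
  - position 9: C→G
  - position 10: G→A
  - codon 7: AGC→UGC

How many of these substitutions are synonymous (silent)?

1

Codon 1: UCC (Ser) → UCU (Ser) — synonymous.
Codon 2: GUG (Val) → CUG (Leu) — missense.
Codon 3: UGC (Cys) → UGG (Trp) — missense.
Codon 4: GCA (Ala) → ACA (Thr) — missense.
Codon 7: AGC (Ser) → UGC (Cys) — missense.
Synonymous: 1 of 5.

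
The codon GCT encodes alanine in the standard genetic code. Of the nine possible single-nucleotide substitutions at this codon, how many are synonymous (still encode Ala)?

Position 1: none → 0 synonymous.
Position 2: none → 0 synonymous.
Position 3: GCC, GCA, GCG → 3 synonymous.
Total: 0 + 0 + 3 = 3.

3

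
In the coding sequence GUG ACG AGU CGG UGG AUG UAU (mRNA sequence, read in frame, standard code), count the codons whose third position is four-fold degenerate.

Codon 1 GUG (Val): third position 4-fold.
Codon 2 ACG (Thr): third position 4-fold.
Codon 3 AGU (Ser): third position 2-fold.
Codon 4 CGG (Arg): third position 4-fold.
Codon 5 UGG (Trp): third position 1-fold.
Codon 6 AUG (Met): third position 1-fold.
Codon 7 UAU (Tyr): third position 2-fold.
Four-fold degenerate third positions: 3.

3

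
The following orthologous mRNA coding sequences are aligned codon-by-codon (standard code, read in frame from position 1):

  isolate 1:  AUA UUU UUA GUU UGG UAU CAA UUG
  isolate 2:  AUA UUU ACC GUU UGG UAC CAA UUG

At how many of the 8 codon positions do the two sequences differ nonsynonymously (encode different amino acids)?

Codon 1: AUA Ile / AUA Ile — identical.
Codon 2: UUU Phe / UUU Phe — identical.
Codon 3: UUA Leu / ACC Thr — nonsynonymous.
Codon 4: GUU Val / GUU Val — identical.
Codon 5: UGG Trp / UGG Trp — identical.
Codon 6: UAU Tyr / UAC Tyr — synonymous.
Codon 7: CAA Gln / CAA Gln — identical.
Codon 8: UUG Leu / UUG Leu — identical.
Nonsynonymous differences: 1.

1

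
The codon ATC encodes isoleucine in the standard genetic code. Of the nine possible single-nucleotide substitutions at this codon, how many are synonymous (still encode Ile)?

Position 1: none → 0 synonymous.
Position 2: none → 0 synonymous.
Position 3: ATT, ATA → 2 synonymous.
Total: 0 + 0 + 2 = 2.

2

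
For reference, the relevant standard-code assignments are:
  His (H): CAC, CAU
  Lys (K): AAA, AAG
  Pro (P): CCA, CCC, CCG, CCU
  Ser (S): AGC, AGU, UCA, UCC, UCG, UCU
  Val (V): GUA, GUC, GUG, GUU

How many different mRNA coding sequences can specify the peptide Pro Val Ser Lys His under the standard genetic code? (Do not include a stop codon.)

384

Pro: 4 codons.
Val: 4 codons.
Ser: 6 codons.
Lys: 2 codons.
His: 2 codons.
4 × 4 × 6 × 2 × 2 = 384.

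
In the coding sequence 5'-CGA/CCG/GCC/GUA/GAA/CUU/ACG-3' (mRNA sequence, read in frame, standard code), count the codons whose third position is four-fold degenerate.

Codon 1 CGA (Arg): third position 4-fold.
Codon 2 CCG (Pro): third position 4-fold.
Codon 3 GCC (Ala): third position 4-fold.
Codon 4 GUA (Val): third position 4-fold.
Codon 5 GAA (Glu): third position 2-fold.
Codon 6 CUU (Leu): third position 4-fold.
Codon 7 ACG (Thr): third position 4-fold.
Four-fold degenerate third positions: 6.

6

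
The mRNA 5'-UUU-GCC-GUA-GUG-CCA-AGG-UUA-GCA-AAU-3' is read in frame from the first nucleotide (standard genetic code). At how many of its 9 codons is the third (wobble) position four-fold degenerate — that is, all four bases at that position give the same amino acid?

Codon 1 UUU (Phe): third position 2-fold.
Codon 2 GCC (Ala): third position 4-fold.
Codon 3 GUA (Val): third position 4-fold.
Codon 4 GUG (Val): third position 4-fold.
Codon 5 CCA (Pro): third position 4-fold.
Codon 6 AGG (Arg): third position 2-fold.
Codon 7 UUA (Leu): third position 2-fold.
Codon 8 GCA (Ala): third position 4-fold.
Codon 9 AAU (Asn): third position 2-fold.
Four-fold degenerate third positions: 5.

5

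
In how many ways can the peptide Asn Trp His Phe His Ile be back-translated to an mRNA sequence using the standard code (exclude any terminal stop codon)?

Asn: 2 codons.
Trp: 1 codon.
His: 2 codons.
Phe: 2 codons.
His: 2 codons.
Ile: 3 codons.
2 × 1 × 2 × 2 × 2 × 3 = 48.

48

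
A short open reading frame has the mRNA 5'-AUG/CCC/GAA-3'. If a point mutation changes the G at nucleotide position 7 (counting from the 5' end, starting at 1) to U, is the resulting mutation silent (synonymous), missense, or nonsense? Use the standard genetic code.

Position 7 falls in codon 3: GAA → Glu.
After the substitution the codon is UAA → Stop.
The new codon is a stop codon, so this is a nonsense mutation.

nonsense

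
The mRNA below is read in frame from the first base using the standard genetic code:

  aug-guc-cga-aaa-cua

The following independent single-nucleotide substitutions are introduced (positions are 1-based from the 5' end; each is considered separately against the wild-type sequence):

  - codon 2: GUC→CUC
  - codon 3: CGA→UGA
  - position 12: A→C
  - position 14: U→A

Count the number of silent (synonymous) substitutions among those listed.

Codon 2: GUC (Val) → CUC (Leu) — missense.
Codon 3: CGA (Arg) → UGA (Stop) — nonsense.
Codon 4: AAA (Lys) → AAC (Asn) — missense.
Codon 5: CUA (Leu) → CAA (Gln) — missense.
Synonymous: 0 of 4.

0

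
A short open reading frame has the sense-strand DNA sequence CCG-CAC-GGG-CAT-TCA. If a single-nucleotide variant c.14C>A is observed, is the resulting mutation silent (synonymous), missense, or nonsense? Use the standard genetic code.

nonsense

Position 14 falls in codon 5: TCA → Ser.
After the substitution the codon is TAA → Stop.
The new codon is a stop codon, so this is a nonsense mutation.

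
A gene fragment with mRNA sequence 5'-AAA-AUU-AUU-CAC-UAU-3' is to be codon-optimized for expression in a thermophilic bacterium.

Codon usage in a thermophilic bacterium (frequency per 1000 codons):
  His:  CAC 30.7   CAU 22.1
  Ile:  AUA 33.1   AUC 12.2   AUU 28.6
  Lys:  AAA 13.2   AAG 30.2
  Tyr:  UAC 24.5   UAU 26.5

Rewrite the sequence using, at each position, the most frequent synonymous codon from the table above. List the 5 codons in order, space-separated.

Codon 1 (Lys): best is AAG at 30.2.
Codon 2 (Ile): best is AUA at 33.1.
Codon 3 (Ile): best is AUA at 33.1.
Codon 4 (His): best is CAC at 30.7.
Codon 5 (Tyr): best is UAU at 26.5.

AAG AUA AUA CAC UAU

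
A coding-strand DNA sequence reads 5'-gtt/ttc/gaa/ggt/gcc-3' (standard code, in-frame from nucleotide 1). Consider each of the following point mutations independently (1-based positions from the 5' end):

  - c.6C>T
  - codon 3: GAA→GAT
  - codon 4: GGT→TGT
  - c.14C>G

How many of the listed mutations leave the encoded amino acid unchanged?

Codon 2: TTC (Phe) → TTT (Phe) — synonymous.
Codon 3: GAA (Glu) → GAT (Asp) — missense.
Codon 4: GGT (Gly) → TGT (Cys) — missense.
Codon 5: GCC (Ala) → GGC (Gly) — missense.
Synonymous: 1 of 4.

1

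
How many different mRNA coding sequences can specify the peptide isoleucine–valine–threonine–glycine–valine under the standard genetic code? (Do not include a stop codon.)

Ile: 3 codons.
Val: 4 codons.
Thr: 4 codons.
Gly: 4 codons.
Val: 4 codons.
3 × 4 × 4 × 4 × 4 = 768.

768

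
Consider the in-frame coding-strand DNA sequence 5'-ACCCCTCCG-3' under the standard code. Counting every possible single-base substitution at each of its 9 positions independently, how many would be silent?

Codon 1 (ACC, Thr): 3 synonymous substitutions.
Codon 2 (CCT, Pro): 3 synonymous substitutions.
Codon 3 (CCG, Pro): 3 synonymous substitutions.
Total: 3 + 3 + 3 = 9.

9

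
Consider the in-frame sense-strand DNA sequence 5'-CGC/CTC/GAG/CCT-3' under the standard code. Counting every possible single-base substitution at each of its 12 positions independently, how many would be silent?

Codon 1 (CGC, Arg): 3 synonymous substitutions.
Codon 2 (CTC, Leu): 3 synonymous substitutions.
Codon 3 (GAG, Glu): 1 synonymous substitution.
Codon 4 (CCT, Pro): 3 synonymous substitutions.
Total: 3 + 3 + 1 + 3 = 10.

10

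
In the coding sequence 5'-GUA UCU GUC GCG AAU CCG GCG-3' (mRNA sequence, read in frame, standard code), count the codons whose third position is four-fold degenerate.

Codon 1 GUA (Val): third position 4-fold.
Codon 2 UCU (Ser): third position 4-fold.
Codon 3 GUC (Val): third position 4-fold.
Codon 4 GCG (Ala): third position 4-fold.
Codon 5 AAU (Asn): third position 2-fold.
Codon 6 CCG (Pro): third position 4-fold.
Codon 7 GCG (Ala): third position 4-fold.
Four-fold degenerate third positions: 6.

6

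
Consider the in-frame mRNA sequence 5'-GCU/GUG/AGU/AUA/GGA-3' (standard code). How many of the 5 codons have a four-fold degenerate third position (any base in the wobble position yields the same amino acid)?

3

Codon 1 GCU (Ala): third position 4-fold.
Codon 2 GUG (Val): third position 4-fold.
Codon 3 AGU (Ser): third position 2-fold.
Codon 4 AUA (Ile): third position 3-fold.
Codon 5 GGA (Gly): third position 4-fold.
Four-fold degenerate third positions: 3.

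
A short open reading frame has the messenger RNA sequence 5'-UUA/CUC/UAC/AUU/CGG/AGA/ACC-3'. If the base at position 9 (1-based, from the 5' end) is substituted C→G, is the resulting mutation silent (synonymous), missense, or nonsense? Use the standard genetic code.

Position 9 falls in codon 3: UAC → Tyr.
After the substitution the codon is UAG → Stop.
The new codon is a stop codon, so this is a nonsense mutation.

nonsense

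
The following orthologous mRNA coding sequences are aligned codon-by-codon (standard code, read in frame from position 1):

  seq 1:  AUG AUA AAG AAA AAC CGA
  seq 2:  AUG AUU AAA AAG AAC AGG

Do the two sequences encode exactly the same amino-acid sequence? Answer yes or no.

Codon 1: AUG Met / AUG Met — identical.
Codon 2: AUA Ile / AUU Ile — synonymous.
Codon 3: AAG Lys / AAA Lys — synonymous.
Codon 4: AAA Lys / AAG Lys — synonymous.
Codon 5: AAC Asn / AAC Asn — identical.
Codon 6: CGA Arg / AGG Arg — synonymous.
Nonsynonymous differences: 0 → same protein.

yes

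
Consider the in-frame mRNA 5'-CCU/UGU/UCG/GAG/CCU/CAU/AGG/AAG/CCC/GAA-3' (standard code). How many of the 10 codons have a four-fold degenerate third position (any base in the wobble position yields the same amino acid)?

4

Codon 1 CCU (Pro): third position 4-fold.
Codon 2 UGU (Cys): third position 2-fold.
Codon 3 UCG (Ser): third position 4-fold.
Codon 4 GAG (Glu): third position 2-fold.
Codon 5 CCU (Pro): third position 4-fold.
Codon 6 CAU (His): third position 2-fold.
Codon 7 AGG (Arg): third position 2-fold.
Codon 8 AAG (Lys): third position 2-fold.
Codon 9 CCC (Pro): third position 4-fold.
Codon 10 GAA (Glu): third position 2-fold.
Four-fold degenerate third positions: 4.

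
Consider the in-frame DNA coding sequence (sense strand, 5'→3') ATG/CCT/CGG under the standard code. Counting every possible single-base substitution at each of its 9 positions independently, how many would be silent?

7

Codon 1 (ATG, Met): 0 synonymous substitutions.
Codon 2 (CCT, Pro): 3 synonymous substitutions.
Codon 3 (CGG, Arg): 4 synonymous substitutions.
Total: 0 + 3 + 4 = 7.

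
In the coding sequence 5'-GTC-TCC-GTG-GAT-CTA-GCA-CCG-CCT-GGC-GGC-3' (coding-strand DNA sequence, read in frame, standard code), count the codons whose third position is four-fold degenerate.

Codon 1 GTC (Val): third position 4-fold.
Codon 2 TCC (Ser): third position 4-fold.
Codon 3 GTG (Val): third position 4-fold.
Codon 4 GAT (Asp): third position 2-fold.
Codon 5 CTA (Leu): third position 4-fold.
Codon 6 GCA (Ala): third position 4-fold.
Codon 7 CCG (Pro): third position 4-fold.
Codon 8 CCT (Pro): third position 4-fold.
Codon 9 GGC (Gly): third position 4-fold.
Codon 10 GGC (Gly): third position 4-fold.
Four-fold degenerate third positions: 9.

9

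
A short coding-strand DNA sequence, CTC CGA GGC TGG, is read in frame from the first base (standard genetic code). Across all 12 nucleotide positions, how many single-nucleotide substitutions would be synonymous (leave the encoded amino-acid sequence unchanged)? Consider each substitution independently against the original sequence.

Codon 1 (CTC, Leu): 3 synonymous substitutions.
Codon 2 (CGA, Arg): 4 synonymous substitutions.
Codon 3 (GGC, Gly): 3 synonymous substitutions.
Codon 4 (TGG, Trp): 0 synonymous substitutions.
Total: 3 + 4 + 3 + 0 = 10.

10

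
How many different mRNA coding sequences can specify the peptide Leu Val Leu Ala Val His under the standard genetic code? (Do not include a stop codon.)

4608

Leu: 6 codons.
Val: 4 codons.
Leu: 6 codons.
Ala: 4 codons.
Val: 4 codons.
His: 2 codons.
6 × 4 × 6 × 4 × 4 × 2 = 4608.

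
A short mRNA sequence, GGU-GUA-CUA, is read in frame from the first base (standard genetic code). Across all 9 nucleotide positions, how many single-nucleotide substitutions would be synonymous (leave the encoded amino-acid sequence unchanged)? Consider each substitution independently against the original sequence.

Codon 1 (GGU, Gly): 3 synonymous substitutions.
Codon 2 (GUA, Val): 3 synonymous substitutions.
Codon 3 (CUA, Leu): 4 synonymous substitutions.
Total: 3 + 3 + 4 = 10.

10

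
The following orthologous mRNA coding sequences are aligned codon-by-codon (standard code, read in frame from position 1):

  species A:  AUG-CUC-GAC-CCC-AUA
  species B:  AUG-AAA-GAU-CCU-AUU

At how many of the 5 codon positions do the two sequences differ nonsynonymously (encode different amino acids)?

Codon 1: AUG Met / AUG Met — identical.
Codon 2: CUC Leu / AAA Lys — nonsynonymous.
Codon 3: GAC Asp / GAU Asp — synonymous.
Codon 4: CCC Pro / CCU Pro — synonymous.
Codon 5: AUA Ile / AUU Ile — synonymous.
Nonsynonymous differences: 1.

1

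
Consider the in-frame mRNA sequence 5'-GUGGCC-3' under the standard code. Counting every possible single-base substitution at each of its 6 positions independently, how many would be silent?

Codon 1 (GUG, Val): 3 synonymous substitutions.
Codon 2 (GCC, Ala): 3 synonymous substitutions.
Total: 3 + 3 = 6.

6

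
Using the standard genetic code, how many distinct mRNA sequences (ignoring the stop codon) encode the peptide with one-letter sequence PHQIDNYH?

768

Pro: 4 codons.
His: 2 codons.
Gln: 2 codons.
Ile: 3 codons.
Asp: 2 codons.
Asn: 2 codons.
Tyr: 2 codons.
His: 2 codons.
4 × 2 × 2 × 3 × 2 × 2 × 2 × 2 = 768.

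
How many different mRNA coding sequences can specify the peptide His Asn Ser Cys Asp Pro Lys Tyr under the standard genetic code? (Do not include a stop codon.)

1536

His: 2 codons.
Asn: 2 codons.
Ser: 6 codons.
Cys: 2 codons.
Asp: 2 codons.
Pro: 4 codons.
Lys: 2 codons.
Tyr: 2 codons.
2 × 2 × 6 × 2 × 2 × 4 × 2 × 2 = 1536.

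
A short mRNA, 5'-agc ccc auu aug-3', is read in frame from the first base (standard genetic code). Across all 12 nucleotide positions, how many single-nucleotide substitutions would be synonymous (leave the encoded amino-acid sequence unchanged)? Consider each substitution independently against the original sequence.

Codon 1 (AGC, Ser): 1 synonymous substitution.
Codon 2 (CCC, Pro): 3 synonymous substitutions.
Codon 3 (AUU, Ile): 2 synonymous substitutions.
Codon 4 (AUG, Met): 0 synonymous substitutions.
Total: 1 + 3 + 2 + 0 = 6.

6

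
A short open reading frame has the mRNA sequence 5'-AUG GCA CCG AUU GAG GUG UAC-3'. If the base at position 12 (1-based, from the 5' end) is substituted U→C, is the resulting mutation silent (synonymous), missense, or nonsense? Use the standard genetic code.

Position 12 falls in codon 4: AUU → Ile.
After the substitution the codon is AUC → Ile.
Both encode Ile, so the change is synonymous.

silent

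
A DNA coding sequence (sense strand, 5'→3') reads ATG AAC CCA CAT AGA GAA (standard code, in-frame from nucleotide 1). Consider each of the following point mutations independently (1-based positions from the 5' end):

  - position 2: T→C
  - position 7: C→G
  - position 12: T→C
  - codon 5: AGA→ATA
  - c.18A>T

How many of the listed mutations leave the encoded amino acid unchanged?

1

Codon 1: ATG (Met) → ACG (Thr) — missense.
Codon 3: CCA (Pro) → GCA (Ala) — missense.
Codon 4: CAT (His) → CAC (His) — synonymous.
Codon 5: AGA (Arg) → ATA (Ile) — missense.
Codon 6: GAA (Glu) → GAT (Asp) — missense.
Synonymous: 1 of 5.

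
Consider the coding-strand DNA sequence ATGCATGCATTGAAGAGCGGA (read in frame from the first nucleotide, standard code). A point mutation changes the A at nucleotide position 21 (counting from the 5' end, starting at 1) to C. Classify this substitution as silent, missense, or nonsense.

silent

Position 21 falls in codon 7: GGA → Gly.
After the substitution the codon is GGC → Gly.
Both encode Gly, so the change is synonymous.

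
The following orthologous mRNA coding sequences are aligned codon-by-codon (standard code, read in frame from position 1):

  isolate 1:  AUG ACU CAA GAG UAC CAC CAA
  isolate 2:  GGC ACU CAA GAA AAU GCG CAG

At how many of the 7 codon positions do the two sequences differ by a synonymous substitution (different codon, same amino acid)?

Codon 1: AUG Met / GGC Gly — nonsynonymous.
Codon 2: ACU Thr / ACU Thr — identical.
Codon 3: CAA Gln / CAA Gln — identical.
Codon 4: GAG Glu / GAA Glu — synonymous.
Codon 5: UAC Tyr / AAU Asn — nonsynonymous.
Codon 6: CAC His / GCG Ala — nonsynonymous.
Codon 7: CAA Gln / CAG Gln — synonymous.
Synonymous differences: 2.

2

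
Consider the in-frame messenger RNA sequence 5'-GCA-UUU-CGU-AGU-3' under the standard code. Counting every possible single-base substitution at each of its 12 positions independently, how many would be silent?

8

Codon 1 (GCA, Ala): 3 synonymous substitutions.
Codon 2 (UUU, Phe): 1 synonymous substitution.
Codon 3 (CGU, Arg): 3 synonymous substitutions.
Codon 4 (AGU, Ser): 1 synonymous substitution.
Total: 3 + 1 + 3 + 1 = 8.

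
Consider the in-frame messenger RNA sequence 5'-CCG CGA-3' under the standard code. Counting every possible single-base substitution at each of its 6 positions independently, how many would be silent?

Codon 1 (CCG, Pro): 3 synonymous substitutions.
Codon 2 (CGA, Arg): 4 synonymous substitutions.
Total: 3 + 4 = 7.

7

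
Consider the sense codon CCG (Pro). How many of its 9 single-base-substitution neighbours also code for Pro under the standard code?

Position 1: none → 0 synonymous.
Position 2: none → 0 synonymous.
Position 3: CCU, CCC, CCA → 3 synonymous.
Total: 0 + 0 + 3 = 3.

3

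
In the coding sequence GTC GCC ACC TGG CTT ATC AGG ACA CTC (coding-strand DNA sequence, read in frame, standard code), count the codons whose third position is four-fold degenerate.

Codon 1 GTC (Val): third position 4-fold.
Codon 2 GCC (Ala): third position 4-fold.
Codon 3 ACC (Thr): third position 4-fold.
Codon 4 TGG (Trp): third position 1-fold.
Codon 5 CTT (Leu): third position 4-fold.
Codon 6 ATC (Ile): third position 3-fold.
Codon 7 AGG (Arg): third position 2-fold.
Codon 8 ACA (Thr): third position 4-fold.
Codon 9 CTC (Leu): third position 4-fold.
Four-fold degenerate third positions: 6.

6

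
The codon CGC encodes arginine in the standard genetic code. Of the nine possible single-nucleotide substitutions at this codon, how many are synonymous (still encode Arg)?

3

Position 1: none → 0 synonymous.
Position 2: none → 0 synonymous.
Position 3: CGU, CGA, CGG → 3 synonymous.
Total: 0 + 0 + 3 = 3.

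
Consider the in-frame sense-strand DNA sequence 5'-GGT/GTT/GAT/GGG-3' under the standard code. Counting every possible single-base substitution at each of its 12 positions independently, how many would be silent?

Codon 1 (GGT, Gly): 3 synonymous substitutions.
Codon 2 (GTT, Val): 3 synonymous substitutions.
Codon 3 (GAT, Asp): 1 synonymous substitution.
Codon 4 (GGG, Gly): 3 synonymous substitutions.
Total: 3 + 3 + 1 + 3 = 10.

10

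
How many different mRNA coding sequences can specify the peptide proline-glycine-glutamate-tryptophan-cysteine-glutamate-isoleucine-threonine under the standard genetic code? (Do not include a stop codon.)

Pro: 4 codons.
Gly: 4 codons.
Glu: 2 codons.
Trp: 1 codon.
Cys: 2 codons.
Glu: 2 codons.
Ile: 3 codons.
Thr: 4 codons.
4 × 4 × 2 × 1 × 2 × 2 × 3 × 4 = 1536.

1536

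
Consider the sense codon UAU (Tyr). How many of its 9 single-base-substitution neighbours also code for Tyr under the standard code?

1

Position 1: none → 0 synonymous.
Position 2: none → 0 synonymous.
Position 3: UAC → 1 synonymous.
Total: 0 + 0 + 1 = 1.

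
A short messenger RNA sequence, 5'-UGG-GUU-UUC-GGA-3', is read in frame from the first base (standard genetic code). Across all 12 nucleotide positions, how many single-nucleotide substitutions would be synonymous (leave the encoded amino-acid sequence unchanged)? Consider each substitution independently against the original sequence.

Codon 1 (UGG, Trp): 0 synonymous substitutions.
Codon 2 (GUU, Val): 3 synonymous substitutions.
Codon 3 (UUC, Phe): 1 synonymous substitution.
Codon 4 (GGA, Gly): 3 synonymous substitutions.
Total: 0 + 3 + 1 + 3 = 7.

7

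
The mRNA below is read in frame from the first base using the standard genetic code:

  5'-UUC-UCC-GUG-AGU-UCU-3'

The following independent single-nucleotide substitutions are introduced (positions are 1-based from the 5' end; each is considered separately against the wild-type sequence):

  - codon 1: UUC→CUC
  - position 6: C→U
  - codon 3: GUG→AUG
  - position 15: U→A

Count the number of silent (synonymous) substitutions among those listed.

Codon 1: UUC (Phe) → CUC (Leu) — missense.
Codon 2: UCC (Ser) → UCU (Ser) — synonymous.
Codon 3: GUG (Val) → AUG (Met) — missense.
Codon 5: UCU (Ser) → UCA (Ser) — synonymous.
Synonymous: 2 of 4.

2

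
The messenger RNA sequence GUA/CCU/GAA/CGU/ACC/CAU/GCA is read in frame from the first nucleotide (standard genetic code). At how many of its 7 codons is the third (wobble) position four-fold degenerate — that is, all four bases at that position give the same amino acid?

Codon 1 GUA (Val): third position 4-fold.
Codon 2 CCU (Pro): third position 4-fold.
Codon 3 GAA (Glu): third position 2-fold.
Codon 4 CGU (Arg): third position 4-fold.
Codon 5 ACC (Thr): third position 4-fold.
Codon 6 CAU (His): third position 2-fold.
Codon 7 GCA (Ala): third position 4-fold.
Four-fold degenerate third positions: 5.

5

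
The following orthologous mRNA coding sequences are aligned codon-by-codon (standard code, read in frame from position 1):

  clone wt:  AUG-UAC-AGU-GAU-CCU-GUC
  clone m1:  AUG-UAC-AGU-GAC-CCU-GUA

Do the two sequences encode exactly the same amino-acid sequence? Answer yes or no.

yes

Codon 1: AUG Met / AUG Met — identical.
Codon 2: UAC Tyr / UAC Tyr — identical.
Codon 3: AGU Ser / AGU Ser — identical.
Codon 4: GAU Asp / GAC Asp — synonymous.
Codon 5: CCU Pro / CCU Pro — identical.
Codon 6: GUC Val / GUA Val — synonymous.
Nonsynonymous differences: 0 → same protein.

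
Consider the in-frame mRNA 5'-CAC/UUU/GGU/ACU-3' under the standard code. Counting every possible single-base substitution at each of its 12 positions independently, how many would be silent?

8

Codon 1 (CAC, His): 1 synonymous substitution.
Codon 2 (UUU, Phe): 1 synonymous substitution.
Codon 3 (GGU, Gly): 3 synonymous substitutions.
Codon 4 (ACU, Thr): 3 synonymous substitutions.
Total: 1 + 1 + 3 + 3 = 8.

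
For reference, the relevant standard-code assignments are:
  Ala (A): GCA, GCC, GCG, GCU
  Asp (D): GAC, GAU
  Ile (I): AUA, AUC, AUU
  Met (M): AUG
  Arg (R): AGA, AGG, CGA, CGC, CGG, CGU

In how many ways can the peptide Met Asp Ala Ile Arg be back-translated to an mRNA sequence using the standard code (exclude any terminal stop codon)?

Met: 1 codon.
Asp: 2 codons.
Ala: 4 codons.
Ile: 3 codons.
Arg: 6 codons.
1 × 2 × 4 × 3 × 6 = 144.

144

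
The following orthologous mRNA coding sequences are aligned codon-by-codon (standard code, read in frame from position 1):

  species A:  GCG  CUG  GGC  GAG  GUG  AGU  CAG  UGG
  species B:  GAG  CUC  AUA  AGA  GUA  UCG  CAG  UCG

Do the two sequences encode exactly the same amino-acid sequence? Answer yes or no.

no

Codon 1: GCG Ala / GAG Glu — nonsynonymous.
Codon 2: CUG Leu / CUC Leu — synonymous.
Codon 3: GGC Gly / AUA Ile — nonsynonymous.
Codon 4: GAG Glu / AGA Arg — nonsynonymous.
Codon 5: GUG Val / GUA Val — synonymous.
Codon 6: AGU Ser / UCG Ser — synonymous.
Codon 7: CAG Gln / CAG Gln — identical.
Codon 8: UGG Trp / UCG Ser — nonsynonymous.
Nonsynonymous differences: 4 → different protein.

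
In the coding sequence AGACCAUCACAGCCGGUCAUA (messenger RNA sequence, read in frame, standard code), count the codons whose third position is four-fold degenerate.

Codon 1 AGA (Arg): third position 2-fold.
Codon 2 CCA (Pro): third position 4-fold.
Codon 3 UCA (Ser): third position 4-fold.
Codon 4 CAG (Gln): third position 2-fold.
Codon 5 CCG (Pro): third position 4-fold.
Codon 6 GUC (Val): third position 4-fold.
Codon 7 AUA (Ile): third position 3-fold.
Four-fold degenerate third positions: 4.

4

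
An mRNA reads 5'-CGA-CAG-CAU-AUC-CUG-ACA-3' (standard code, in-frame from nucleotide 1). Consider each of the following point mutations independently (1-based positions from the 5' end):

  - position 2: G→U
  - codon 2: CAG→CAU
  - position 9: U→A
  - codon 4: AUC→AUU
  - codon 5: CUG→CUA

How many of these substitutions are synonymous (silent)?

2

Codon 1: CGA (Arg) → CUA (Leu) — missense.
Codon 2: CAG (Gln) → CAU (His) — missense.
Codon 3: CAU (His) → CAA (Gln) — missense.
Codon 4: AUC (Ile) → AUU (Ile) — synonymous.
Codon 5: CUG (Leu) → CUA (Leu) — synonymous.
Synonymous: 2 of 5.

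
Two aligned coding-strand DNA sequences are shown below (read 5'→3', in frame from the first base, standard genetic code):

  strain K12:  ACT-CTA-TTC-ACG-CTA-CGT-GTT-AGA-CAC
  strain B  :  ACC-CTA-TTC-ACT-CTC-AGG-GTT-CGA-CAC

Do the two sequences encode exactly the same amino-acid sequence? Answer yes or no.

yes

Codon 1: ACT Thr / ACC Thr — synonymous.
Codon 2: CTA Leu / CTA Leu — identical.
Codon 3: TTC Phe / TTC Phe — identical.
Codon 4: ACG Thr / ACT Thr — synonymous.
Codon 5: CTA Leu / CTC Leu — synonymous.
Codon 6: CGT Arg / AGG Arg — synonymous.
Codon 7: GTT Val / GTT Val — identical.
Codon 8: AGA Arg / CGA Arg — synonymous.
Codon 9: CAC His / CAC His — identical.
Nonsynonymous differences: 0 → same protein.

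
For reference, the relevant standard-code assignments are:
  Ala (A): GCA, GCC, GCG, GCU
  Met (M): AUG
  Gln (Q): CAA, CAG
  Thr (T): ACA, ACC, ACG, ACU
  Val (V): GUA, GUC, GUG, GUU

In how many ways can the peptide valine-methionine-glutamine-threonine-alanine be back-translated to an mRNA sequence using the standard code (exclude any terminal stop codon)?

128

Val: 4 codons.
Met: 1 codon.
Gln: 2 codons.
Thr: 4 codons.
Ala: 4 codons.
4 × 1 × 2 × 4 × 4 = 128.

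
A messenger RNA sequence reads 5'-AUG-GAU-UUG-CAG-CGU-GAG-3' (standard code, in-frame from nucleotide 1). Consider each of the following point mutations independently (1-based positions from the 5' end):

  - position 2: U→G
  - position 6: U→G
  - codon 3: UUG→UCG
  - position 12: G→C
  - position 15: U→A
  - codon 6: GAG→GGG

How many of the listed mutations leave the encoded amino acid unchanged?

1

Codon 1: AUG (Met) → AGG (Arg) — missense.
Codon 2: GAU (Asp) → GAG (Glu) — missense.
Codon 3: UUG (Leu) → UCG (Ser) — missense.
Codon 4: CAG (Gln) → CAC (His) — missense.
Codon 5: CGU (Arg) → CGA (Arg) — synonymous.
Codon 6: GAG (Glu) → GGG (Gly) — missense.
Synonymous: 1 of 6.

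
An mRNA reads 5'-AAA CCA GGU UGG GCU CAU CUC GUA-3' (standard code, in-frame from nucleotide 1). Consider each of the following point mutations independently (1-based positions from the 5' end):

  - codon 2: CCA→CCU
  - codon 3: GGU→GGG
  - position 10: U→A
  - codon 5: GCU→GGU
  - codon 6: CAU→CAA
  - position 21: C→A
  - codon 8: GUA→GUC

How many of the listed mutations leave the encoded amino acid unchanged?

4

Codon 2: CCA (Pro) → CCU (Pro) — synonymous.
Codon 3: GGU (Gly) → GGG (Gly) — synonymous.
Codon 4: UGG (Trp) → AGG (Arg) — missense.
Codon 5: GCU (Ala) → GGU (Gly) — missense.
Codon 6: CAU (His) → CAA (Gln) — missense.
Codon 7: CUC (Leu) → CUA (Leu) — synonymous.
Codon 8: GUA (Val) → GUC (Val) — synonymous.
Synonymous: 4 of 7.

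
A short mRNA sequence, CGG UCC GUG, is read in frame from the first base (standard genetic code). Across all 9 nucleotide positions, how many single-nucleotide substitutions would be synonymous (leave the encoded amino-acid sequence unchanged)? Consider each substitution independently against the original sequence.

10

Codon 1 (CGG, Arg): 4 synonymous substitutions.
Codon 2 (UCC, Ser): 3 synonymous substitutions.
Codon 3 (GUG, Val): 3 synonymous substitutions.
Total: 4 + 3 + 3 = 10.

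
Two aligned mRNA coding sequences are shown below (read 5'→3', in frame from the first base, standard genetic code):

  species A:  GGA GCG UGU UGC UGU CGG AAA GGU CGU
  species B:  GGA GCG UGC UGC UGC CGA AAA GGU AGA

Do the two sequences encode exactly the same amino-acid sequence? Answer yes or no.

yes

Codon 1: GGA Gly / GGA Gly — identical.
Codon 2: GCG Ala / GCG Ala — identical.
Codon 3: UGU Cys / UGC Cys — synonymous.
Codon 4: UGC Cys / UGC Cys — identical.
Codon 5: UGU Cys / UGC Cys — synonymous.
Codon 6: CGG Arg / CGA Arg — synonymous.
Codon 7: AAA Lys / AAA Lys — identical.
Codon 8: GGU Gly / GGU Gly — identical.
Codon 9: CGU Arg / AGA Arg — synonymous.
Nonsynonymous differences: 0 → same protein.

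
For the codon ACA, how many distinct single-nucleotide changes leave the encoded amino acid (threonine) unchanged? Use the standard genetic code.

3

Position 1: none → 0 synonymous.
Position 2: none → 0 synonymous.
Position 3: ACU, ACC, ACG → 3 synonymous.
Total: 0 + 0 + 3 = 3.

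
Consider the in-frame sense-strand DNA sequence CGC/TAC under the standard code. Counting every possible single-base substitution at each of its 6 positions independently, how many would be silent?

4

Codon 1 (CGC, Arg): 3 synonymous substitutions.
Codon 2 (TAC, Tyr): 1 synonymous substitution.
Total: 3 + 1 = 4.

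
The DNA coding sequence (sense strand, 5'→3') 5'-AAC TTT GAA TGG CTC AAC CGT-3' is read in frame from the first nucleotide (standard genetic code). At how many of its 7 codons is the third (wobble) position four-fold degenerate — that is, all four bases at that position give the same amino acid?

2

Codon 1 AAC (Asn): third position 2-fold.
Codon 2 TTT (Phe): third position 2-fold.
Codon 3 GAA (Glu): third position 2-fold.
Codon 4 TGG (Trp): third position 1-fold.
Codon 5 CTC (Leu): third position 4-fold.
Codon 6 AAC (Asn): third position 2-fold.
Codon 7 CGT (Arg): third position 4-fold.
Four-fold degenerate third positions: 2.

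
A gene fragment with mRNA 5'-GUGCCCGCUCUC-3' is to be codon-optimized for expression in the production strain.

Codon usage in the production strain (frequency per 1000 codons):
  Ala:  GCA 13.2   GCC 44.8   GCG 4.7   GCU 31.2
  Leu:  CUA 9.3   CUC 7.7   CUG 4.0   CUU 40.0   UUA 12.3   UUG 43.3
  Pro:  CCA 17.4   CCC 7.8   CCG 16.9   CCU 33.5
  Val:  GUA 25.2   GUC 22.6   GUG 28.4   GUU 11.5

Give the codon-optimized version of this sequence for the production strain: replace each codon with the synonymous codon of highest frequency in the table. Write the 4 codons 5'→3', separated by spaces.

Codon 1 (Val): best is GUG at 28.4.
Codon 2 (Pro): best is CCU at 33.5.
Codon 3 (Ala): best is GCC at 44.8.
Codon 4 (Leu): best is UUG at 43.3.

GUG CCU GCC UUG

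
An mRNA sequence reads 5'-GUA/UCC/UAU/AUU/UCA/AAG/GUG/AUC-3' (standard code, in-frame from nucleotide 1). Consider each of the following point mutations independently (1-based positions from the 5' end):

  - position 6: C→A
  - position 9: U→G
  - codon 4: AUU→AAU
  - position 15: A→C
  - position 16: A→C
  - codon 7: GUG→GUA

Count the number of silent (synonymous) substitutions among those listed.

3

Codon 2: UCC (Ser) → UCA (Ser) — synonymous.
Codon 3: UAU (Tyr) → UAG (Stop) — nonsense.
Codon 4: AUU (Ile) → AAU (Asn) — missense.
Codon 5: UCA (Ser) → UCC (Ser) — synonymous.
Codon 6: AAG (Lys) → CAG (Gln) — missense.
Codon 7: GUG (Val) → GUA (Val) — synonymous.
Synonymous: 3 of 6.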